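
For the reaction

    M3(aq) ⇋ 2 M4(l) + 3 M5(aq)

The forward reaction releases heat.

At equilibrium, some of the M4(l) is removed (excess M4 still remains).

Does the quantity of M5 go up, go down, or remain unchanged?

unchanged

M4 is a pure liquid; its activity is 1 regardless of amount, so Q is unaffected — no shift from this change.
No net shift occurs, so the amount of M5 is unchanged.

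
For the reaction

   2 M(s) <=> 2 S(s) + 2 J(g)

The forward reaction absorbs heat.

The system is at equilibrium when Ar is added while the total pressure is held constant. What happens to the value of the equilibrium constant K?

The equilibrium constant depends only on temperature. This perturbation may move the position of equilibrium, but since T is unchanged, K itself is unchanged.

unchanged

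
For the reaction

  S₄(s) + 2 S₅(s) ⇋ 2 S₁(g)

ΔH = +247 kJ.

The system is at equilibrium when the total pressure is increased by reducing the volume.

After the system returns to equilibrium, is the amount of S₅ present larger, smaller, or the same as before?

Gas moles: reactants 0, products 2 (Δn_gas = +2). Compression shifts the system toward the side with fewer moles of gas — to the left.
The net shift is to the left. S₅ is a reactant, so its amount increases.

increases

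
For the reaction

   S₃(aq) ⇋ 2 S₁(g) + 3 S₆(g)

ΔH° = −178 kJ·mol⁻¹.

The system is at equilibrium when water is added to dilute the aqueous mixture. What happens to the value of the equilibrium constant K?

unchanged

The equilibrium constant depends only on temperature. This perturbation may move the position of equilibrium, but since T is unchanged, K itself is unchanged.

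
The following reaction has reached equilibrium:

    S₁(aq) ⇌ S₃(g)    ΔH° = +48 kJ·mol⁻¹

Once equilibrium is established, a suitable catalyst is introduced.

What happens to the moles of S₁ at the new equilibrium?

A catalyst speeds both forward and reverse rates equally; it changes neither Q nor K — no shift from this change.
No net shift occurs, so the amount of S₁ is unchanged.

unchanged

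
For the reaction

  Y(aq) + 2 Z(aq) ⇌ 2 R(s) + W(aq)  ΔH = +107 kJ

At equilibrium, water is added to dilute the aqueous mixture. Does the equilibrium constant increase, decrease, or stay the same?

The equilibrium constant depends only on temperature. This perturbation may move the position of equilibrium, but since T is unchanged, K itself is unchanged.

unchanged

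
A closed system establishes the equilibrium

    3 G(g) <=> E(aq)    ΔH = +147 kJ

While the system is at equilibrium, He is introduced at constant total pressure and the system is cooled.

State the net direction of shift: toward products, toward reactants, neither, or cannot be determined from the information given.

left

Adding inert gas at constant total pressure expands the volume and lowers every reacting partial pressure. With Δn_gas = 0 − 3 = -3, Q moves away from K toward the side with fewer gas moles, so the system shifts toward the side with more gas moles — to the left.
The forward reaction is endothermic. Lowering T favours the exothermic direction — shift to the left.
All effects act in the same direction — net shift to the left.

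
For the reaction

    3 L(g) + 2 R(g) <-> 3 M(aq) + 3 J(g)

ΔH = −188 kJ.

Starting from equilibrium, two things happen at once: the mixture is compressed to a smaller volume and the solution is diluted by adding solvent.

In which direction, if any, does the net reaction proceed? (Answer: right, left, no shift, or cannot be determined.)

Gas moles: reactants 5, products 3 (Δn_gas = -2). Compression shifts the system toward the side with fewer moles of gas — to the right.
Dilution lowers every aqueous concentration by the same factor. Δn_aq = 3 − 0 = +3, so the system shifts toward the side with more dissolved moles — to the right.
All effects act in the same direction — net shift to the right.

right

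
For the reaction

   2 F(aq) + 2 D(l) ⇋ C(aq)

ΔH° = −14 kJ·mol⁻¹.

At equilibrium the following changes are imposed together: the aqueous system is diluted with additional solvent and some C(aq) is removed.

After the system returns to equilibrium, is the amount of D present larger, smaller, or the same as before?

Dilution lowers every aqueous concentration by the same factor. Δn_aq = 1 − 2 = -1, so the system shifts toward the side with more dissolved moles — to the left.
Removing C (aq), a product, drives the reaction to the right.
The two effects oppose each other, so the net shift — and hence the change in D — cannot be determined from the given information.

cannot be determined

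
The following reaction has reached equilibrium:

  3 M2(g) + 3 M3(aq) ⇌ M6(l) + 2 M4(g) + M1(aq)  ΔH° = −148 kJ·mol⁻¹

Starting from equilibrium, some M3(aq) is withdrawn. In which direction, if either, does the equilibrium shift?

Removing M3 (aq), a reactant, drives the reaction to the left.

left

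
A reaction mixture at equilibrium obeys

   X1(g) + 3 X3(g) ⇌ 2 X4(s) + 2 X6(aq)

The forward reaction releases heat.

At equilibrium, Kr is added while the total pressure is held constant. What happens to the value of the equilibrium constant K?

unchanged

The equilibrium constant depends only on temperature. This perturbation may move the position of equilibrium, but since T is unchanged, K itself is unchanged.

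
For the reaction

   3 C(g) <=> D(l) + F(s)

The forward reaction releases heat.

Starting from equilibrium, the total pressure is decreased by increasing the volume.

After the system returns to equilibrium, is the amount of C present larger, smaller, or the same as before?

Gas moles: reactants 3, products 0 (Δn_gas = -3). Expansion shifts the system toward the side with more moles of gas — to the left.
The net shift is to the left. C is a reactant, so its amount increases.

increases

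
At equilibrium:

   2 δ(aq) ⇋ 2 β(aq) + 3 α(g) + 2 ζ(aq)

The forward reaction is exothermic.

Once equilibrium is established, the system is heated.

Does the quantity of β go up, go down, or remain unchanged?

The forward reaction is exothermic. Raising T favours the endothermic direction — shift to the left.
The net shift is to the left. β is a product, so its amount decreases.

decreases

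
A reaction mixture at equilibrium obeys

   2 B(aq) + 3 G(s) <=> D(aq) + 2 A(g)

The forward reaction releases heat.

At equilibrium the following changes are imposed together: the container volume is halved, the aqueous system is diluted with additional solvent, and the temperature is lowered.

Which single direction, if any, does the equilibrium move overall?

cannot be determined

Gas moles: reactants 0, products 2 (Δn_gas = +2). Compression shifts the system toward the side with fewer moles of gas — to the left.
Dilution lowers every aqueous concentration by the same factor. Δn_aq = 1 − 2 = -1, so the system shifts toward the side with more dissolved moles — to the left.
The forward reaction is exothermic. Lowering T favours the exothermic direction — shift to the right.
The individual effects push in opposite directions; without quantitative information the net direction cannot be determined.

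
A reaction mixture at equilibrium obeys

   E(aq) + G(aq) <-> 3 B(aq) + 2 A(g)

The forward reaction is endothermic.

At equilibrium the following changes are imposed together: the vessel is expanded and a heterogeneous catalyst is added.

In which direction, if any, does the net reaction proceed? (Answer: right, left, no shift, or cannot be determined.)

Gas moles: reactants 0, products 2 (Δn_gas = +2). Expansion shifts the system toward the side with more moles of gas — to the right.
A catalyst speeds both forward and reverse rates equally; it changes neither Q nor K — no shift from this change.
Only the nonzero effect(s) matter; the net shift is to the right.

right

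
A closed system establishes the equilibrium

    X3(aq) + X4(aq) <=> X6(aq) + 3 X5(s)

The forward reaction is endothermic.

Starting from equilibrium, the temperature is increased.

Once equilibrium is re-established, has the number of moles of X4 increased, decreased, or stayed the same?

decreases

The forward reaction is endothermic. Raising T favours the endothermic direction — shift to the right.
The net shift is to the right. X4 is a reactant, so its amount decreases.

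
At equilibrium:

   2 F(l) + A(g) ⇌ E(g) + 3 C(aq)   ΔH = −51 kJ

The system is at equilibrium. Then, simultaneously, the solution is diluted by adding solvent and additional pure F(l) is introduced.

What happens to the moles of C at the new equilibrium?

increases

Dilution lowers every aqueous concentration by the same factor. Δn_aq = 3 − 0 = +3, so the system shifts toward the side with more dissolved moles — to the right.
F is a pure liquid; its activity is 1 regardless of amount, so Q is unaffected — no shift from this change.
The net shift is to the right. C is a product, so its amount increases.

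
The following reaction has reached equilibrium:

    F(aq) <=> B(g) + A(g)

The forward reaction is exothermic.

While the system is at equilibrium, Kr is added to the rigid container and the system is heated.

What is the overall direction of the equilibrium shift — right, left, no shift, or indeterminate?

At constant volume, adding an inert gas leaves every reacting species' partial pressure unchanged, so Q is unchanged — no shift from this change.
The forward reaction is exothermic. Raising T favours the endothermic direction — shift to the left.
Only the nonzero effect(s) matter; the net shift is to the left.

left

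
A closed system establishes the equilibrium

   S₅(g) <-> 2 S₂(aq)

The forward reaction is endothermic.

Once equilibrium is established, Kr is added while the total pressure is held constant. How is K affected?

The equilibrium constant depends only on temperature. This perturbation may move the position of equilibrium, but since T is unchanged, K itself is unchanged.

unchanged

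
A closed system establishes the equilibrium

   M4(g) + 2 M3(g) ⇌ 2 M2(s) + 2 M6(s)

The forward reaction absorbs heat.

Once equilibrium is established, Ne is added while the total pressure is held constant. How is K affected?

The equilibrium constant depends only on temperature. This perturbation may move the position of equilibrium, but since T is unchanged, K itself is unchanged.

unchanged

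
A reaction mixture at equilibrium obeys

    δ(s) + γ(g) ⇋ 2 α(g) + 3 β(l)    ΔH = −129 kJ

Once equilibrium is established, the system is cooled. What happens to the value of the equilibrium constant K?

increases

K depends on temperature via the van 't Hoff relation. The forward reaction is exothermic, so lowering T increases K.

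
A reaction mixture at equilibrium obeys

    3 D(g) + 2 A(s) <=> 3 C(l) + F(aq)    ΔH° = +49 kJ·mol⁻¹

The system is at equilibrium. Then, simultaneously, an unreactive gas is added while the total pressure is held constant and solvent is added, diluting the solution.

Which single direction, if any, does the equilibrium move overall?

Adding inert gas at constant total pressure expands the volume and lowers every reacting partial pressure. With Δn_gas = 0 − 3 = -3, Q moves away from K toward the side with fewer gas moles, so the system shifts toward the side with more gas moles — to the left.
Dilution lowers every aqueous concentration by the same factor. Δn_aq = 1 − 0 = +1, so the system shifts toward the side with more dissolved moles — to the right.
The individual effects push in opposite directions; without quantitative information the net direction cannot be determined.

cannot be determined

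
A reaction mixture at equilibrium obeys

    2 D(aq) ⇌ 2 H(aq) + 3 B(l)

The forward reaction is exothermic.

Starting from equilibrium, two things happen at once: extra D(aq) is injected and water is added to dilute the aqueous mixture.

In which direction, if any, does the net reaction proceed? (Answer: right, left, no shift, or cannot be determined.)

right

Adding D (aq), a reactant, drives the reaction to the right.
Dilution scales every aqueous concentration by the same factor. Δn_aq = 2 − 2 = 0, so Q is unchanged — no shift.
Only the nonzero effect(s) matter; the net shift is to the right.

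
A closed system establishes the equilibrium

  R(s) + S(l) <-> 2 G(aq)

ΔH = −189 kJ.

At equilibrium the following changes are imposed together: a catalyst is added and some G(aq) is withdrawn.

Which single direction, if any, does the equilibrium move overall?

A catalyst speeds both forward and reverse rates equally; it changes neither Q nor K — no shift from this change.
Removing G (aq), a product, drives the reaction to the right.
Only the nonzero effect(s) matter; the net shift is to the right.

right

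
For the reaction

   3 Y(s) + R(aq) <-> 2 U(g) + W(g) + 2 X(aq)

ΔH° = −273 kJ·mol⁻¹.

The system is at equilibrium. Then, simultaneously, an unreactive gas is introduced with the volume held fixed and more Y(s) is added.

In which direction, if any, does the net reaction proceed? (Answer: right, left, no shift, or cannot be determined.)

At constant volume, adding an inert gas leaves every reacting species' partial pressure unchanged, so Q is unchanged — no shift from this change.
Y is a pure solid; its activity is 1 regardless of amount, so Q is unaffected — no shift from this change.
None of the changes alters Q relative to K, so there is no net shift.

no shift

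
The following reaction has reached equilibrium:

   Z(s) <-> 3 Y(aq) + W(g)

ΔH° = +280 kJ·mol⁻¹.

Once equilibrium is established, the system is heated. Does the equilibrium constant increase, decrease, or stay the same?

K depends on temperature via the van 't Hoff relation. The forward reaction is endothermic, so raising T increases K.

increases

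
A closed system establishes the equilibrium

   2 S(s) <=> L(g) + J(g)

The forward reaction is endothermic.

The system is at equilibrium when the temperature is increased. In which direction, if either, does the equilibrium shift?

right

The forward reaction is endothermic. Raising T favours the endothermic direction — shift to the right.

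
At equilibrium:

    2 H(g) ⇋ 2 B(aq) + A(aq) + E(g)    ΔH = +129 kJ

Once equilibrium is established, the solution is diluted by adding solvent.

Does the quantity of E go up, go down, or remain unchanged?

increases

Dilution lowers every aqueous concentration by the same factor. Δn_aq = 3 − 0 = +3, so the system shifts toward the side with more dissolved moles — to the right.
The net shift is to the right. E is a product, so its amount increases.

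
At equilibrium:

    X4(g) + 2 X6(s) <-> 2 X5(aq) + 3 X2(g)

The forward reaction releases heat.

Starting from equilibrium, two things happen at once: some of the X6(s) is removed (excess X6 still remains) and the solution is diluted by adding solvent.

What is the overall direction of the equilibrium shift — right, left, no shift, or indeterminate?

X6 is a pure solid; its activity is 1 regardless of amount, so Q is unaffected — no shift from this change.
Dilution lowers every aqueous concentration by the same factor. Δn_aq = 2 − 0 = +2, so the system shifts toward the side with more dissolved moles — to the right.
Only the nonzero effect(s) matter; the net shift is to the right.

right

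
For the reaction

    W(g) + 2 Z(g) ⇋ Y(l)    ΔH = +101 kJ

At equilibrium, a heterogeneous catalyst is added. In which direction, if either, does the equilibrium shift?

no shift

A catalyst speeds both forward and reverse rates equally; it changes neither Q nor K — no shift from this change.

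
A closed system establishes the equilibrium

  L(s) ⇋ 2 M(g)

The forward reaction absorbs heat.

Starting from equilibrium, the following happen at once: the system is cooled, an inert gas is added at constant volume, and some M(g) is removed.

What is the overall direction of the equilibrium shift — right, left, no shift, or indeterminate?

cannot be determined

The forward reaction is endothermic. Lowering T favours the exothermic direction — shift to the left.
At constant volume, adding an inert gas leaves every reacting species' partial pressure unchanged, so Q is unchanged — no shift from this change.
Removing M (g), a product, drives the reaction to the right.
The individual effects push in opposite directions; without quantitative information the net direction cannot be determined.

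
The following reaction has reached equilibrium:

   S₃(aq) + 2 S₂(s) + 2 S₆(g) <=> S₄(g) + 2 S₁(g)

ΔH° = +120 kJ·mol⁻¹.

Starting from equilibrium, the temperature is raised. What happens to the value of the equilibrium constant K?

K depends on temperature via the van 't Hoff relation. The forward reaction is endothermic, so raising T increases K.

increases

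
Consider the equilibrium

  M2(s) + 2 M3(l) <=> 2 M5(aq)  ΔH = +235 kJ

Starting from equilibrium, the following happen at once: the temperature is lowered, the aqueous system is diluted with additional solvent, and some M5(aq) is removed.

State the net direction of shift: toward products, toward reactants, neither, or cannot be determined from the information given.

cannot be determined

The forward reaction is endothermic. Lowering T favours the exothermic direction — shift to the left.
Dilution lowers every aqueous concentration by the same factor. Δn_aq = 2 − 0 = +2, so the system shifts toward the side with more dissolved moles — to the right.
Removing M5 (aq), a product, drives the reaction to the right.
The individual effects push in opposite directions; without quantitative information the net direction cannot be determined.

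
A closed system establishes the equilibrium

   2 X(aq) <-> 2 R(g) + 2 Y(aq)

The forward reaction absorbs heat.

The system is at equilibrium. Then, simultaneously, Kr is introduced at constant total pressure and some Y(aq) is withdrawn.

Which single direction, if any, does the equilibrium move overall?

Adding inert gas at constant total pressure expands the volume and lowers every reacting partial pressure. With Δn_gas = 2 − 0 = +2, Q moves away from K toward the side with fewer gas moles, so the system shifts toward the side with more gas moles — to the right.
Removing Y (aq), a product, drives the reaction to the right.
All effects act in the same direction — net shift to the right.

right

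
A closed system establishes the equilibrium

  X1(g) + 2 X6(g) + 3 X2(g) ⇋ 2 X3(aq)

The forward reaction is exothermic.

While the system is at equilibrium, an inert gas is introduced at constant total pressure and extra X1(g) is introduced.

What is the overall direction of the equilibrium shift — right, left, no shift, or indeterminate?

Adding inert gas at constant total pressure expands the volume and lowers every reacting partial pressure. With Δn_gas = 0 − 6 = -6, Q moves away from K toward the side with fewer gas moles, so the system shifts toward the side with more gas moles — to the left.
Adding X1 (g), a reactant, drives the reaction to the right.
The individual effects push in opposite directions; without quantitative information the net direction cannot be determined.

cannot be determined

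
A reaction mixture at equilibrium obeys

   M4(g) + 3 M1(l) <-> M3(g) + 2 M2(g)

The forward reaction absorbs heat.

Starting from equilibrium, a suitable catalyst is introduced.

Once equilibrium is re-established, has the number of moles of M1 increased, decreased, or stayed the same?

unchanged

A catalyst speeds both forward and reverse rates equally; it changes neither Q nor K — no shift from this change.
No net shift occurs, so the amount of M1 is unchanged.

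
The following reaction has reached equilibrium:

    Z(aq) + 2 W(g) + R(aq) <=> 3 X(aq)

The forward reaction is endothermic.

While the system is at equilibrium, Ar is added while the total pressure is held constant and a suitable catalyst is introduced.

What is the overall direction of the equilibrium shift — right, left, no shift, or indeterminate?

left

Adding inert gas at constant total pressure expands the volume and lowers every reacting partial pressure. With Δn_gas = 0 − 2 = -2, Q moves away from K toward the side with fewer gas moles, so the system shifts toward the side with more gas moles — to the left.
A catalyst speeds both forward and reverse rates equally; it changes neither Q nor K — no shift from this change.
Only the nonzero effect(s) matter; the net shift is to the left.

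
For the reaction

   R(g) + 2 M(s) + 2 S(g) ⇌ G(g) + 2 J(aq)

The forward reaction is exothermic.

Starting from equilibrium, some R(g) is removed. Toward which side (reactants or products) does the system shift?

Removing R (g), a reactant, drives the reaction to the left.

left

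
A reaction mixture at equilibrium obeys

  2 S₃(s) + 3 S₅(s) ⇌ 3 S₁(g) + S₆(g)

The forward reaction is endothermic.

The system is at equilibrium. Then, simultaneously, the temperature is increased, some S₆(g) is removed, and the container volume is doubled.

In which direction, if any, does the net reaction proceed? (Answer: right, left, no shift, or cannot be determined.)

The forward reaction is endothermic. Raising T favours the endothermic direction — shift to the right.
Removing S₆ (g), a product, drives the reaction to the right.
Gas moles: reactants 0, products 4 (Δn_gas = +4). Expansion shifts the system toward the side with more moles of gas — to the right.
All effects act in the same direction — net shift to the right.

right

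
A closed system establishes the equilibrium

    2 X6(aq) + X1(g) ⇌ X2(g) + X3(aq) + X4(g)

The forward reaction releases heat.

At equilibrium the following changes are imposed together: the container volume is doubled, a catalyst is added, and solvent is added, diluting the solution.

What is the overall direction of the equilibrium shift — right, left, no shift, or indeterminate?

Gas moles: reactants 1, products 2 (Δn_gas = +1). Expansion shifts the system toward the side with more moles of gas — to the right.
A catalyst speeds both forward and reverse rates equally; it changes neither Q nor K — no shift from this change.
Dilution lowers every aqueous concentration by the same factor. Δn_aq = 1 − 2 = -1, so the system shifts toward the side with more dissolved moles — to the left.
The individual effects push in opposite directions; without quantitative information the net direction cannot be determined.

cannot be determined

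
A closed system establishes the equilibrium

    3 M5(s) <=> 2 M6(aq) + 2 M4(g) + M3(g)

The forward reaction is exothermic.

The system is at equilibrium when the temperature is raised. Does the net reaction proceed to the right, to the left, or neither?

The forward reaction is exothermic. Raising T favours the endothermic direction — shift to the left.

left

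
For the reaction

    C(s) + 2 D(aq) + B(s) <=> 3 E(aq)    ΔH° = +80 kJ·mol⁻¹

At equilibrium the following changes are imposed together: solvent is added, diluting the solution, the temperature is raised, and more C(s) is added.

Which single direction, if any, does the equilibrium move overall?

Dilution lowers every aqueous concentration by the same factor. Δn_aq = 3 − 2 = +1, so the system shifts toward the side with more dissolved moles — to the right.
The forward reaction is endothermic. Raising T favours the endothermic direction — shift to the right.
C is a pure solid; its activity is 1 regardless of amount, so Q is unaffected — no shift from this change.
Only the nonzero effect(s) matter; the net shift is to the right.

right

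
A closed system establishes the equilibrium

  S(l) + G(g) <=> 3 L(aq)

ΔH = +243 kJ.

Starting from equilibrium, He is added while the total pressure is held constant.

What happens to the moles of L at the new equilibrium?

decreases

Adding inert gas at constant total pressure expands the volume and lowers every reacting partial pressure. With Δn_gas = 0 − 1 = -1, Q moves away from K toward the side with fewer gas moles, so the system shifts toward the side with more gas moles — to the left.
The net shift is to the left. L is a product, so its amount decreases.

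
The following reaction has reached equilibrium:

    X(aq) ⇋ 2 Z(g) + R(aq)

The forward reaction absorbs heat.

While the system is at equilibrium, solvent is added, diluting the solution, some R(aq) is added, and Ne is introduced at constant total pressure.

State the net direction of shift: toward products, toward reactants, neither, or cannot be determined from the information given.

Dilution scales every aqueous concentration by the same factor. Δn_aq = 1 − 1 = 0, so Q is unchanged — no shift.
Adding R (aq), a product, drives the reaction to the left.
Adding inert gas at constant total pressure expands the volume and lowers every reacting partial pressure. With Δn_gas = 2 − 0 = +2, Q moves away from K toward the side with fewer gas moles, so the system shifts toward the side with more gas moles — to the right.
The individual effects push in opposite directions; without quantitative information the net direction cannot be determined.

cannot be determined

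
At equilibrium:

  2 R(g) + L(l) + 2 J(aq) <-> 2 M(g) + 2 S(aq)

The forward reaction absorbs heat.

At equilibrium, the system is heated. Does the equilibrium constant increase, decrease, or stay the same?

K depends on temperature via the van 't Hoff relation. The forward reaction is endothermic, so raising T increases K.

increases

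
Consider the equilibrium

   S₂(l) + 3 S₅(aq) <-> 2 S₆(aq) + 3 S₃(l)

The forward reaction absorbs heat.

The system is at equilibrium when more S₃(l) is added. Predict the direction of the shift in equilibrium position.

S₃ is a pure liquid; its activity is 1 regardless of amount, so Q is unaffected — no shift from this change.

no shift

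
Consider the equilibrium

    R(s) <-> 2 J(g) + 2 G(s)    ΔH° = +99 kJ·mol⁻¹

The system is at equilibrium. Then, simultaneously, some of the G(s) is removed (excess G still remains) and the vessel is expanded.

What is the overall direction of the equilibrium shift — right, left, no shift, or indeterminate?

right

G is a pure solid; its activity is 1 regardless of amount, so Q is unaffected — no shift from this change.
Gas moles: reactants 0, products 2 (Δn_gas = +2). Expansion shifts the system toward the side with more moles of gas — to the right.
Only the nonzero effect(s) matter; the net shift is to the right.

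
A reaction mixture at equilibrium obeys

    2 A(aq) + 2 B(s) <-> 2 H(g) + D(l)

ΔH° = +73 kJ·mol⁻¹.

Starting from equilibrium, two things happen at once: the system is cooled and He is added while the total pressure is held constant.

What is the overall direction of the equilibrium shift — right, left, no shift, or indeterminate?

The forward reaction is endothermic. Lowering T favours the exothermic direction — shift to the left.
Adding inert gas at constant total pressure expands the volume and lowers every reacting partial pressure. With Δn_gas = 2 − 0 = +2, Q moves away from K toward the side with fewer gas moles, so the system shifts toward the side with more gas moles — to the right.
The individual effects push in opposite directions; without quantitative information the net direction cannot be determined.

cannot be determined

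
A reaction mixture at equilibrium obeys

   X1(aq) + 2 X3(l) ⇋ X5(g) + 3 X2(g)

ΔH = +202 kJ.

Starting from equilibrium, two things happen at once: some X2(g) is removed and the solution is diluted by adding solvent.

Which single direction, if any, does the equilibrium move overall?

cannot be determined

Removing X2 (g), a product, drives the reaction to the right.
Dilution lowers every aqueous concentration by the same factor. Δn_aq = 0 − 1 = -1, so the system shifts toward the side with more dissolved moles — to the left.
The individual effects push in opposite directions; without quantitative information the net direction cannot be determined.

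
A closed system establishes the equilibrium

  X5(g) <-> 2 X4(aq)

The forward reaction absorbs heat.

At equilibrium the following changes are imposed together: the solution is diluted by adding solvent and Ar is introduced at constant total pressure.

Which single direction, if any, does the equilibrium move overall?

Dilution lowers every aqueous concentration by the same factor. Δn_aq = 2 − 0 = +2, so the system shifts toward the side with more dissolved moles — to the right.
Adding inert gas at constant total pressure expands the volume and lowers every reacting partial pressure. With Δn_gas = 0 − 1 = -1, Q moves away from K toward the side with fewer gas moles, so the system shifts toward the side with more gas moles — to the left.
The individual effects push in opposite directions; without quantitative information the net direction cannot be determined.

cannot be determined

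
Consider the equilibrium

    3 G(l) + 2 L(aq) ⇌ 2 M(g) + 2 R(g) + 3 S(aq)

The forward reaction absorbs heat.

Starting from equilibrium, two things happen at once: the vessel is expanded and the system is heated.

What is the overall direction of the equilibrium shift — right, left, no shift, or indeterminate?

Gas moles: reactants 0, products 4 (Δn_gas = +4). Expansion shifts the system toward the side with more moles of gas — to the right.
The forward reaction is endothermic. Raising T favours the endothermic direction — shift to the right.
All effects act in the same direction — net shift to the right.

right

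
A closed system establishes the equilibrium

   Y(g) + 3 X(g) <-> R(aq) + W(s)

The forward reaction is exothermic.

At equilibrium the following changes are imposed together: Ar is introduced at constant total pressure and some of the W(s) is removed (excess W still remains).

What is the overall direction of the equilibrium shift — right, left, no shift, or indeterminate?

left

Adding inert gas at constant total pressure expands the volume and lowers every reacting partial pressure. With Δn_gas = 0 − 4 = -4, Q moves away from K toward the side with fewer gas moles, so the system shifts toward the side with more gas moles — to the left.
W is a pure solid; its activity is 1 regardless of amount, so Q is unaffected — no shift from this change.
Only the nonzero effect(s) matter; the net shift is to the left.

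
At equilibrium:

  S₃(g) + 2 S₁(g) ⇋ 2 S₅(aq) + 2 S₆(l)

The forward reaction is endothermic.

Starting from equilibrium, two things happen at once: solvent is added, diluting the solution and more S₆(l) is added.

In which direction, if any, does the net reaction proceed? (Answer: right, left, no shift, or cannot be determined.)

Dilution lowers every aqueous concentration by the same factor. Δn_aq = 2 − 0 = +2, so the system shifts toward the side with more dissolved moles — to the right.
S₆ is a pure liquid; its activity is 1 regardless of amount, so Q is unaffected — no shift from this change.
Only the nonzero effect(s) matter; the net shift is to the right.

right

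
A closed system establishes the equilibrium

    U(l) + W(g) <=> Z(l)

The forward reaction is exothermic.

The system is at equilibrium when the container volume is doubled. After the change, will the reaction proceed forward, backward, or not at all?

Gas moles: reactants 1, products 0 (Δn_gas = -1). Expansion shifts the system toward the side with more moles of gas — to the left.

left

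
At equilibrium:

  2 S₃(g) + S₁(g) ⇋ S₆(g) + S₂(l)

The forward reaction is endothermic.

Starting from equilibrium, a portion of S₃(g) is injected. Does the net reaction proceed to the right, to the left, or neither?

Adding S₃ (g), a reactant, drives the reaction to the right.

right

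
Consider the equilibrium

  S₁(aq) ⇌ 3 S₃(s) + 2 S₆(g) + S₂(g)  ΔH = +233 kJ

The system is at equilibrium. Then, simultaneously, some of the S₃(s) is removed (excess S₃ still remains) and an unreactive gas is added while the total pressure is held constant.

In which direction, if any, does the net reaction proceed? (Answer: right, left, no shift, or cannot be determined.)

right

S₃ is a pure solid; its activity is 1 regardless of amount, so Q is unaffected — no shift from this change.
Adding inert gas at constant total pressure expands the volume and lowers every reacting partial pressure. With Δn_gas = 3 − 0 = +3, Q moves away from K toward the side with fewer gas moles, so the system shifts toward the side with more gas moles — to the right.
Only the nonzero effect(s) matter; the net shift is to the right.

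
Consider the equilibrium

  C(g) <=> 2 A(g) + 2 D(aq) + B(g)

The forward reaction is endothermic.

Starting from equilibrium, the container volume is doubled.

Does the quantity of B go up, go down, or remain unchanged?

increases

Gas moles: reactants 1, products 3 (Δn_gas = +2). Expansion shifts the system toward the side with more moles of gas — to the right.
The net shift is to the right. B is a product, so its amount increases.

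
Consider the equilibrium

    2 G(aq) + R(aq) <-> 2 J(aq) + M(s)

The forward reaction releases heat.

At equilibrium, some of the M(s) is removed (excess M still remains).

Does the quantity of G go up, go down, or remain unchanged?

M is a pure solid; its activity is 1 regardless of amount, so Q is unaffected — no shift from this change.
No net shift occurs, so the amount of G is unchanged.

unchanged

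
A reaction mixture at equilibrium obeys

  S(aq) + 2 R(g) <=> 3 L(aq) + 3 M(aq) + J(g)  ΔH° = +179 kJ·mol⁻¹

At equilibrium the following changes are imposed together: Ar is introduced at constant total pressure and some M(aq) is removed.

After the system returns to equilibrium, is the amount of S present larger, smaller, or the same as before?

cannot be determined

Adding inert gas at constant total pressure expands the volume and lowers every reacting partial pressure. With Δn_gas = 1 − 2 = -1, Q moves away from K toward the side with fewer gas moles, so the system shifts toward the side with more gas moles — to the left.
Removing M (aq), a product, drives the reaction to the right.
The two effects oppose each other, so the net shift — and hence the change in S — cannot be determined from the given information.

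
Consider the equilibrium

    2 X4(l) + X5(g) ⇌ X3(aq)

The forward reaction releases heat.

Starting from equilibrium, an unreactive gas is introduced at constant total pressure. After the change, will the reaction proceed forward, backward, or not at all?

left

Adding inert gas at constant total pressure expands the volume and lowers every reacting partial pressure. With Δn_gas = 0 − 1 = -1, Q moves away from K toward the side with fewer gas moles, so the system shifts toward the side with more gas moles — to the left.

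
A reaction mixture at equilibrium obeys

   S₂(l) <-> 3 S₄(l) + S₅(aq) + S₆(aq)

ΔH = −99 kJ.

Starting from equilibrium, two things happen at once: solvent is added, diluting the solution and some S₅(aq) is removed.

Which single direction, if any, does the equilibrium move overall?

Dilution lowers every aqueous concentration by the same factor. Δn_aq = 2 − 0 = +2, so the system shifts toward the side with more dissolved moles — to the right.
Removing S₅ (aq), a product, drives the reaction to the right.
All effects act in the same direction — net shift to the right.

right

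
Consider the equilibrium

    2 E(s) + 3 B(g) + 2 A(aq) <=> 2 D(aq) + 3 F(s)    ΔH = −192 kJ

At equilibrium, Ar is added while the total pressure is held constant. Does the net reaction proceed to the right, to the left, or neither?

left

Adding inert gas at constant total pressure expands the volume and lowers every reacting partial pressure. With Δn_gas = 0 − 3 = -3, Q moves away from K toward the side with fewer gas moles, so the system shifts toward the side with more gas moles — to the left.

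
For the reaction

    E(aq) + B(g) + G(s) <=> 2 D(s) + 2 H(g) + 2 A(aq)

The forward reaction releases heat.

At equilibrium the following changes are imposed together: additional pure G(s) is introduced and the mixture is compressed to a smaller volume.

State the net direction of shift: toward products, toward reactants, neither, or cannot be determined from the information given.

G is a pure solid; its activity is 1 regardless of amount, so Q is unaffected — no shift from this change.
Gas moles: reactants 1, products 2 (Δn_gas = +1). Compression shifts the system toward the side with fewer moles of gas — to the left.
Only the nonzero effect(s) matter; the net shift is to the left.

left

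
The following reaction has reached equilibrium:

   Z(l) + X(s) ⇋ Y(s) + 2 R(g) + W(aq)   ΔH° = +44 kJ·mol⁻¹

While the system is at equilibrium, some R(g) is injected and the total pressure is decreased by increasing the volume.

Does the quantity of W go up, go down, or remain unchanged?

Adding R (g), a product, drives the reaction to the left.
Gas moles: reactants 0, products 2 (Δn_gas = +2). Expansion shifts the system toward the side with more moles of gas — to the right.
The two effects oppose each other, so the net shift — and hence the change in W — cannot be determined from the given information.

cannot be determined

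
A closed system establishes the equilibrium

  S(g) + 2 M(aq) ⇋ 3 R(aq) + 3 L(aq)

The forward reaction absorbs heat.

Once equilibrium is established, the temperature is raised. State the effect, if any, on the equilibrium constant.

increases

K depends on temperature via the van 't Hoff relation. The forward reaction is endothermic, so raising T increases K.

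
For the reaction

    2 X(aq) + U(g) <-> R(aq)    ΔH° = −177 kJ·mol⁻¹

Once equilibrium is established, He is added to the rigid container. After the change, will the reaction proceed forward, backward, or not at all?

no shift

At constant volume, adding an inert gas leaves every reacting species' partial pressure unchanged, so Q is unchanged — no shift from this change.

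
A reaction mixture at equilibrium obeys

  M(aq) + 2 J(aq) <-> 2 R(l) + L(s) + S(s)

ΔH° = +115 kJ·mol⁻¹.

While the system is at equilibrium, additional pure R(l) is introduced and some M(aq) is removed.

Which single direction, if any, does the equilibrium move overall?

R is a pure liquid; its activity is 1 regardless of amount, so Q is unaffected — no shift from this change.
Removing M (aq), a reactant, drives the reaction to the left.
Only the nonzero effect(s) matter; the net shift is to the left.

left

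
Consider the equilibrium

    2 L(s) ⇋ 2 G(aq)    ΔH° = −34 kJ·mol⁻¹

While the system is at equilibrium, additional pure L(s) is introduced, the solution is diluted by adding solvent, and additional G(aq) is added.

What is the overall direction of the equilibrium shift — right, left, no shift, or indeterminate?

cannot be determined

L is a pure solid; its activity is 1 regardless of amount, so Q is unaffected — no shift from this change.
Dilution lowers every aqueous concentration by the same factor. Δn_aq = 2 − 0 = +2, so the system shifts toward the side with more dissolved moles — to the right.
Adding G (aq), a product, drives the reaction to the left.
The individual effects push in opposite directions; without quantitative information the net direction cannot be determined.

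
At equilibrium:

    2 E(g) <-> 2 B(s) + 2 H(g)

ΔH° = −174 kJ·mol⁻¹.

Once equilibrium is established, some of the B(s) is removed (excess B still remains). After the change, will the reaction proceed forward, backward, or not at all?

B is a pure solid; its activity is 1 regardless of amount, so Q is unaffected — no shift from this change.

no shift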